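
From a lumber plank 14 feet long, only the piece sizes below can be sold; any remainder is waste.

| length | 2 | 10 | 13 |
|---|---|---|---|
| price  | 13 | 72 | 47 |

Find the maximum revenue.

98

Let r[k] be the best obtainable value from length k. For each k, try every first piece i and keep the best of price[i] + r[k−i].
r[1] = 0
r[2] = 13
r[3] = 13
r[4] = 26  (first piece 2, then r[2]=13)
r[5] = 26
r[6] = 39  (first piece 2, then r[4]=26)
r[7] = 39
r[8] = 52  (first piece 2, then r[6]=39)
r[9] = 52
r[10] = 72
r[11] = 72
r[12] = 85  (first piece 2, then r[10]=72)
r[13] = 85
r[14] = 98  (first piece 2, then r[12]=85)
One optimal cutting: 10 + 2 + 2 → $98.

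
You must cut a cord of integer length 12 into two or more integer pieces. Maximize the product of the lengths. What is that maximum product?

Fill g[k] for k=2..12: at each k try every first piece i and multiply by the better of (k−i) uncut or g[k−i].
Small cases: g[2]=1, g[3]=2, g[4]=4.
g[5] = 2*max(3,2) = 2*3 = 6
g[6] = 3*max(3,2) = 3*3 = 9
g[7] = 2*max(5,6) = 2*6 = 12
g[8] = 2*max(6,9) = 2*9 = 18
g[9] = 3*max(6,9) = 3*9 = 27
g[10] = 2*max(8,18) = 2*18 = 36
g[11] = 2*max(9,27) = 2*27 = 54
g[12] = 3*max(9,27) = 3*27 = 81
One optimal split: 3 + 3 + 3 + 3; product 3*3*3*3 = 81.

81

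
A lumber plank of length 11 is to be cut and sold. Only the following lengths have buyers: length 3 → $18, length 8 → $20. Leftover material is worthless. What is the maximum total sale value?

Consider every possible first cut. f[k] is the best of p[i]+f[k−i] over all sellable i≤k.
f[1] = 0
f[2] = 0
f[3] = 18
f[4] = 18
f[5] = 18
f[6] = 36  (first piece 3, then f[3]=18)
f[7] = 36
f[8] = 36
f[9] = 54  (first piece 3, then f[6]=36)
f[10] = 54
f[11] = 54
One optimal cutting: pieces 3 + 3 + 3 with 2 feet of scrap → $54.

54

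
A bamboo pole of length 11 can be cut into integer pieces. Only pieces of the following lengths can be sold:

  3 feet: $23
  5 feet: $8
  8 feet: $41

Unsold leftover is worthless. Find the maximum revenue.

Build best[k] bottom-up: best[k] = max over allowed piece i of (p[i] + best[k−i]).
best[1] = 0
best[2] = 0
best[3] = 23
best[4] = 23
best[5] = max(23+0, 8+0) = 23
best[6] = max(23+23, 8+0) = 46
best[7] = max(23+23, 8+0) = 46
best[8] = max(23+23, 8+23, 41+0) = 46
best[9] = max(23+46, 8+23, 41+0) = 69
best[10] = max(23+46, 8+23, 41+0) = 69
best[11] = max(23+46, 8+46, 41+23) = 69
One optimal cutting: pieces 3 + 3 + 3 with 2 feet of scrap → $69.

69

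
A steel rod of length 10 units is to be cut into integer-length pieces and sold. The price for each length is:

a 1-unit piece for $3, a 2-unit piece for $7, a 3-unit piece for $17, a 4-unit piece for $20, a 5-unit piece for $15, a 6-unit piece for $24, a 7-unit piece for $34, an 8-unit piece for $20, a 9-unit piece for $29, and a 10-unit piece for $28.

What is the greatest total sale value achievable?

Consider every possible first cut. r[k] is the best of p[i]+r[k−i] over all sellable i≤k.
r[1] = 3
r[2] = max(3+3, 7+0) = 7
r[3] = max(3+7, 7+3, 17+0) = 17
r[4] = max(3+17, 7+7, 17+3, 20+0) = 20
r[5] = max(3+20, 7+17, 17+7, 20+3, 15+0) = 24
r[6] = max(3+24, 7+20, 17+17, 20+7, 15+3, 24+0) = 34
r[7] = max(3+34, 7+24, 17+20, …, 24+3, 34+0) = 37
r[8] = max(3+37, 7+34, 17+24, …, 34+3, 20+0) = 41
r[9] = max(3+41, 7+37, 17+34, …, 20+3, 29+0) = 51
r[10] = max(3+51, 7+41, 17+37, …, 29+3, 28+0) = 54
One optimal cutting: 3 + 3 + 3 + 1 → $17 + $17 + $17 + $3 = $54.

54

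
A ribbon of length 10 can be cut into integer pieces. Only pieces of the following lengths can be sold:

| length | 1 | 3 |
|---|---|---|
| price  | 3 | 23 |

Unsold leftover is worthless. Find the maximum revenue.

72

Build best[k] bottom-up: best[k] = max over allowed piece i of (p[i] + best[k−i]).
best[1] = 3
best[2] = 6  (first piece 1, then best[1]=3)
best[3] = max(3+6, 23+0) = 23
best[4] = max(3+23, 23+3) = 26
best[5] = max(3+26, 23+6) = 29
best[6] = max(3+29, 23+23) = 46
best[7] = max(3+46, 23+26) = 49
best[8] = max(3+49, 23+29) = 52
best[9] = max(3+52, 23+46) = 69
best[10] = max(3+69, 23+49) = 72
One optimal cutting: 3 + 3 + 3 + 1 → ¢72.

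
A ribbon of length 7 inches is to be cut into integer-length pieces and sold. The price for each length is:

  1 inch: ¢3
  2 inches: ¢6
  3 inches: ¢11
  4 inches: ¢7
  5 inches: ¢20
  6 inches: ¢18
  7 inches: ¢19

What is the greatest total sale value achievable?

Build R[k] bottom-up: R[k] = max over allowed piece i of (p[i] + R[k−i]).
R[1] = 3
R[2] = 6  (first piece 1, then R[1]=3)
R[3] = 11
R[4] = 14  (first piece 1, then R[3]=11)
R[5] = 20
R[6] = 23  (first piece 1, then R[5]=20)
R[7] = 26  (first piece 1, then R[6]=23)
One optimal cutting: 5 + 1 + 1 → ¢20 + ¢3 + ¢3 = ¢26.

26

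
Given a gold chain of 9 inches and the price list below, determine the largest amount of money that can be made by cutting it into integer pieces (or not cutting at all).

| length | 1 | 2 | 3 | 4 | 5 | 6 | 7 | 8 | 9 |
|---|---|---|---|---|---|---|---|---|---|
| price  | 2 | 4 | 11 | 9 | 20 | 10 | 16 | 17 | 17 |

33

Let v[k] be the best obtainable value from length k. For each k, try every first piece i and keep the best of price[i] + v[k−i].
v[1] = 2
v[2] = max(2+2, 4+0) = 4
v[3] = max(2+4, 4+2, 11+0) = 11
v[4] = max(2+11, 4+4, 11+2, 9+0) = 13
v[5] = max(2+13, 4+11, 11+4, 9+2, 20+0) = 20
v[6] = max(2+20, 4+13, 11+11, 9+4, 20+2, 10+0) = 22
v[7] = max(2+22, 4+20, 11+13, …, 10+2, 16+0) = 24
v[8] = max(2+24, 4+22, 11+20, …, 16+2, 17+0) = 31
v[9] = max(2+31, 4+24, 11+22, …, 17+2, 17+0) = 33
One optimal cutting: 5 + 3 + 1 → $20 + $11 + $2 = $33.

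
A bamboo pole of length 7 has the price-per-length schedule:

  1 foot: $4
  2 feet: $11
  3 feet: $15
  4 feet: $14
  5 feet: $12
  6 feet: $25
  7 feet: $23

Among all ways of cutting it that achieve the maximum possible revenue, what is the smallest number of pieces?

3

Let r[k] be the best obtainable value from length k. For each k, try every first piece i and keep the best of price[i] + r[k−i].
r[1] = 4
r[2] = max(4+4, 11+0) = 11
r[3] = max(4+11, 11+4, 15+0) = 15
r[4] = max(4+15, 11+11, 15+4, 14+0) = 22
r[5] = max(4+22, 11+15, 15+11, 14+4, 12+0) = 26
r[6] = max(4+26, 11+22, 15+15, 14+11, 12+4, 25+0) = 33
r[7] = max(4+33, 11+26, 15+22, …, 25+4, 23+0) = 37
Maximum revenue is $37.
Now minimize piece count subject to staying optimal: for each k, pieces[k] = 1 + min over i with p[i]+r[k−i]=r[k] of pieces[k−i].
pieces[4] = 2
pieces[5] = 2
pieces[6] = 3
pieces[7] = 3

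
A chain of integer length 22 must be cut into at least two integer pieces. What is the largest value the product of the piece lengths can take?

Let prod[k] be the best product for length k (with at least one cut). For each first piece i, the rest contributes max(k−i, prod[k−i]).
Small cases: prod[2]=1, prod[3]=2, prod[4]=4, prod[5]=6, prod[6]=9, prod[7]=12, prod[8]=18, prod[9]=27, prod[10]=36, prod[11]=54, prod[12]=81, prod[13]=108, prod[14]=162.
prod[15] = max(1·162, 2·108, 3·81, …, 13·2, 14·1) = 243
prod[16] = max(1·243, 2·162, 3·108, …, 14·2, 15·1) = 324
prod[17] = max(1·324, 2·243, 3·162, …, 15·2, 16·1) = 486
prod[18] = max(1·486, 2·324, 3·243, …, 16·2, 17·1) = 729
prod[19] = max(1·729, 2·486, 3·324, …, 17·2, 18·1) = 972
prod[20] = max(1·972, 2·729, 3·486, …, 18·2, 19·1) = 1458
prod[21] = max(1·1458, 2·972, 3·729, …, 19·2, 20·1) = 2187
prod[22] = max(1·2187, 2·1458, 3·972, …, 20·2, 21·1) = 2916
One optimal split: 3 + 3 + 3 + 3 + 3 + 3 + 2 + 2; product 3·3·3·3·3·3·2·2 = 2916.

2916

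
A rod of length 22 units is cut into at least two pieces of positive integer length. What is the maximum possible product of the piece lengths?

Define P[k] = max over 1≤i<k of i · max(k−i, P[k−i]); the inner max lets the remainder stay uncut if that's better.
Small cases: P[2]=1, P[3]=2, P[4]=4, P[5]=6, P[6]=9, P[7]=12, P[8]=18, P[9]=27, P[10]=36, P[11]=54, P[12]=81, P[13]=108, P[14]=162.
P[15] = 3×max(12,81) = 3×81 = 243
P[16] = 2×max(14,162) = 2×162 = 324
P[17] = 2×max(15,243) = 2×243 = 486
P[18] = 3×max(15,243) = 3×243 = 729
P[19] = 2×max(17,486) = 2×486 = 972
P[20] = 2×max(18,729) = 2×729 = 1458
P[21] = 3×max(18,729) = 3×729 = 2187
P[22] = 2×max(20,1458) = 2×1458 = 2916
One optimal split: 3 + 3 + 3 + 3 + 3 + 3 + 2 + 2; product 3×3×3×3×3×3×2×2 = 2916.

2916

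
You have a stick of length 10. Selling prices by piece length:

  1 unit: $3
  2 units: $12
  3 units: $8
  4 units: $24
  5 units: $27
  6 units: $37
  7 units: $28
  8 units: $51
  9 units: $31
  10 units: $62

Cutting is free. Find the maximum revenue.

Let R[k] be the best obtainable value from length k. For each k, try every first piece i and keep the best of price[i] + R[k−i].
R[1] = 3
R[2] = max(3+3, 12+0) = 12
R[3] = max(3+12, 12+3, 8+0) = 15
R[4] = max(3+15, 12+12, 8+3, 24+0) = 24
R[5] = max(3+24, 12+15, 8+12, 24+3, 27+0) = 27
R[6] = max(3+27, 12+24, 8+15, 24+12, 27+3, 37+0) = 37
R[7] = max(3+37, 12+27, 8+24, …, 37+3, 28+0) = 40
R[8] = max(3+40, 12+37, 8+27, …, 28+3, 51+0) = 51
R[9] = max(3+51, 12+40, 8+37, …, 51+3, 31+0) = 54
R[10] = max(3+54, 12+51, 8+40, …, 31+3, 62+0) = 63
One optimal cutting: 8 + 2 → $51 + $12 = $63.

63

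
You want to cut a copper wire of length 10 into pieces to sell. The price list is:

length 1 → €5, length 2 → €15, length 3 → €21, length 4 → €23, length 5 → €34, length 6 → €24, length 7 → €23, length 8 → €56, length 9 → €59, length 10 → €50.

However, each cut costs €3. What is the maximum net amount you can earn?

Build net[k] bottom-up: net[k] = max over allowed piece i of (p[i] + net[k−i]) − 3 per cut.
net[1] = 5
net[2] = 15
net[3] = 21
net[4] = 27  (first piece 2, then net[2]=15)
net[5] = 34
net[6] = 39  (first piece 2, then net[4]=27)
net[7] = 46  (first piece 2, then net[5]=34)
net[8] = 56
net[9] = 59
net[10] = 68  (first piece 2, then net[8]=56)
One optimal plan: pieces 8 + 2 (1 cut) → €71 − €3 = €68.

68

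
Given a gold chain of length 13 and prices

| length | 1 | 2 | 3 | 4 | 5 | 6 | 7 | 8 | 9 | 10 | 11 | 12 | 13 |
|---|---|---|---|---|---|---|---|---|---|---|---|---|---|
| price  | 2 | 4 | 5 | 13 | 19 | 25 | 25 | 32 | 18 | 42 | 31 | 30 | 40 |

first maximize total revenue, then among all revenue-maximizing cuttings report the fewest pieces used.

Build r[k] bottom-up: r[k] = max over allowed piece i of (p[i] + r[k−i]).
r[1] = 2
r[2] = max(2+2, 4+0) = 4
r[3] = max(2+4, 4+2, 5+0) = 6
r[4] = max(2+6, 4+4, 5+2, 13+0) = 13
r[5] = max(2+13, 4+6, 5+4, 13+2, 19+0) = 19
r[6] = max(2+19, 4+13, 5+6, 13+4, 19+2, 25+0) = 25
r[7] = max(2+25, 4+19, 5+13, …, 25+2, 25+0) = 27
r[8] = max(2+27, 4+25, 5+19, …, 25+2, 32+0) = 32
r[9] = max(2+32, 4+27, 5+25, …, 32+2, 18+0) = 34
r[10] = max(2+34, 4+32, 5+27, …, 18+2, 42+0) = 42
r[11] = max(2+42, 4+34, 5+32, …, 42+2, 31+0) = 44
r[12] = max(2+44, 4+42, 5+34, …, 31+2, 30+0) = 50
r[13] = max(2+50, 4+44, 5+42, …, 30+2, 40+0) = 52
Maximum revenue is $52.
Now minimize piece count subject to staying optimal: for each k, pieces[k] = 1 + min over i with p[i]+r[k−i]=r[k] of pieces[k−i].
pieces[10] = 1
pieces[11] = 2
pieces[12] = 2
pieces[13] = 3

3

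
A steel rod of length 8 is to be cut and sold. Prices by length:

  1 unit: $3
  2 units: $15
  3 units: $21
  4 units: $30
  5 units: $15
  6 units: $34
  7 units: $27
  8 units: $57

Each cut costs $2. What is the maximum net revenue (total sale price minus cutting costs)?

58

Let r[k] be the best obtainable value from length k. For each k, try every first piece i and keep the best of price[i] + r[k−i] minus the 2 cut fee when i<k.
r[1] = 3
r[2] = 15
r[3] = 21
r[4] = 30
r[5] = 34  (first piece 2, then r[3]=21)
r[6] = 43  (first piece 2, then r[4]=30)
r[7] = 49  (first piece 3, then r[4]=30)
r[8] = 58  (first piece 4, then r[4]=30)
One optimal plan: pieces 4 + 4 (1 cut) → $60 − $2 = $58.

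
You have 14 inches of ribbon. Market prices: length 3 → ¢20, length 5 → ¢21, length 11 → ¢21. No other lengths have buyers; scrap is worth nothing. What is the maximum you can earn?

Build f[k] bottom-up: f[k] = max over allowed piece i of (p[i] + f[k−i]).
f[1] = 0
f[2] = 0
f[3] = 20
f[4] = 20
f[5] = max(20+0, 21+0) = 21
f[6] = max(20+20, 21+0) = 40
f[7] = max(20+20, 21+0) = 40
f[8] = max(20+21, 21+20) = 41
f[9] = max(20+40, 21+20) = 60
f[10] = max(20+40, 21+21) = 60
f[11] = max(20+41, 21+40, 21+0) = 61
f[12] = max(20+60, 21+40, 21+0) = 80
f[13] = max(20+60, 21+41, 21+0) = 80
f[14] = max(20+61, 21+60, 21+20) = 81
One optimal cutting: 5 + 3 + 3 + 3 → ¢81.

81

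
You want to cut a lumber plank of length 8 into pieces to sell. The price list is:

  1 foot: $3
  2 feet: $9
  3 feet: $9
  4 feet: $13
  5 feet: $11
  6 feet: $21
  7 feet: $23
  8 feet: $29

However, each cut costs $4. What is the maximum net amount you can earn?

Build r[k] bottom-up: r[k] = max over allowed piece i of (p[i] + r[k−i]) − 4 per cut.
r[1] = 3
r[2] = max(3+3-4, 9+0) = 9
r[3] = max(3+9-4, 9+3-4, 9+0) = 9
r[4] = max(3+9-4, 9+9-4, 9+3-4, 13+0) = 14
r[5] = max(3+14-4, 9+9-4, 9+9-4, 13+3-4, 11+0) = 14
r[6] = max(3+14-4, 9+14-4, 9+9-4, 13+9-4, 11+3-4, 21+0) = 21
r[7] = max(3+21-4, 9+14-4, 9+14-4, …, 21+3-4, 23+0) = 23
r[8] = max(3+23-4, 9+21-4, 9+14-4, …, 23+3-4, 29+0) = 29
Best is to make no cuts and sell whole for $29.

29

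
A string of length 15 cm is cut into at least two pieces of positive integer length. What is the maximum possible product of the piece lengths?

243

Define m[k] = max over 1≤i<k of i · max(k−i, m[k−i]); the inner max lets the remainder stay uncut if that's better.
m[2] = 1*max(1,0) = 1*1 = 1
m[3] = max(1*2, 2*1) = 2
m[4] = max(1*3, 2*2, 3*1) = 4
m[5] = max(1*4, 2*3, 3*2, 4*1) = 6
m[6] = max(1*6, 2*4, 3*3, 4*2, 5*1) = 9
m[7] = max(1*9, 2*6, 3*4, 4*3, 5*2, 6*1) = 12
m[8] = max(1*12, 2*9, 3*6, …, 6*2, 7*1) = 18
m[9] = max(1*18, 2*12, 3*9, …, 7*2, 8*1) = 27
m[10] = max(1*27, 2*18, 3*12, …, 8*2, 9*1) = 36
m[11] = max(1*36, 2*27, 3*18, …, 9*2, 10*1) = 54
m[12] = max(1*54, 2*36, 3*27, …, 10*2, 11*1) = 81
m[13] = max(1*81, 2*54, 3*36, …, 11*2, 12*1) = 108
m[14] = max(1*108, 2*81, 3*54, …, 12*2, 13*1) = 162
m[15] = max(1*162, 2*108, 3*81, …, 13*2, 14*1) = 243
One optimal split: 3 + 3 + 3 + 3 + 3; product 3*3*3*3*3 = 243.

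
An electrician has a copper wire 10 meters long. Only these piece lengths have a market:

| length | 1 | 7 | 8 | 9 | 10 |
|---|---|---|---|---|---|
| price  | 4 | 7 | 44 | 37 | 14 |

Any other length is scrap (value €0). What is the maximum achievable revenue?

52

Let f[k] be the best obtainable value from length k. For each k, try every first piece i and keep the best of price[i] + f[k−i].
f[1] = 4
f[2] = 8  (first piece 1, then f[1]=4)
f[3] = 12  (first piece 1, then f[2]=8)
f[4] = 16  (first piece 1, then f[3]=12)
f[5] = 20  (first piece 1, then f[4]=16)
f[6] = 24  (first piece 1, then f[5]=20)
f[7] = max(4+24, 7+0) = 28
f[8] = max(4+28, 7+4, 44+0) = 44
f[9] = max(4+44, 7+8, 44+4, 37+0) = 48
f[10] = max(4+48, 7+12, 44+8, 37+4, 14+0) = 52
One optimal cutting: 8 + 1 + 1 → €52.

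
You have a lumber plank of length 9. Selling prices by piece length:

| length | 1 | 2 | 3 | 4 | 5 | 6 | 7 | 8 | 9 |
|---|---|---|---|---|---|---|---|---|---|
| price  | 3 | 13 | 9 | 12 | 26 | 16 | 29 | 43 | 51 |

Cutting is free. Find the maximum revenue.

Let R[k] be the best obtainable value from length k. For each k, try every first piece i and keep the best of price[i] + R[k−i].
R[1] = 3
R[2] = 13
R[3] = 16  (first piece 1, then R[2]=13)
R[4] = 26  (first piece 2, then R[2]=13)
R[5] = 29  (first piece 1, then R[4]=26)
R[6] = 39  (first piece 2, then R[4]=26)
R[7] = 42  (first piece 1, then R[6]=39)
R[8] = 52  (first piece 2, then R[6]=39)
R[9] = 55  (first piece 1, then R[8]=52)
One optimal cutting: 2 + 2 + 2 + 2 + 1 → $13 + $13 + $13 + $13 + $3 = $55.

55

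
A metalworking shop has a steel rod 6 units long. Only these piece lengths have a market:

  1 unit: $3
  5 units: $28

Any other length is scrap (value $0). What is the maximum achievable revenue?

31

Build f[k] bottom-up: f[k] = max over allowed piece i of (p[i] + f[k−i]).
f[1] = 3
f[2] = 6  (first piece 1, then f[1]=3)
f[3] = 9  (first piece 1, then f[2]=6)
f[4] = 12  (first piece 1, then f[3]=9)
f[5] = 28
f[6] = 31  (first piece 1, then f[5]=28)
One optimal cutting: 5 + 1 → $31.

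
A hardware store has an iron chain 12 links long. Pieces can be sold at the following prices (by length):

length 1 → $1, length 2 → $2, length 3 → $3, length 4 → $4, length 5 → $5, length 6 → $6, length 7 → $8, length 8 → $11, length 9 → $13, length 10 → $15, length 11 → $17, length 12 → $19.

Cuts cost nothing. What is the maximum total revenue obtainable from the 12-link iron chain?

19

Consider every possible first cut. best[k] is the best of p[i]+best[k−i] over all sellable i≤k.
best[1] = 1
best[2] = 2  (first piece 1, then best[1]=1)
best[3] = 3  (first piece 1, then best[2]=2)
best[4] = 4  (first piece 1, then best[3]=3)
best[5] = 5  (first piece 1, then best[4]=4)
best[6] = 6  (first piece 1, then best[5]=5)
best[7] = 8
best[8] = 11
best[9] = 13
best[10] = 15
best[11] = 17
best[12] = 19
Best is to sell the whole 12-link piece uncut for $19.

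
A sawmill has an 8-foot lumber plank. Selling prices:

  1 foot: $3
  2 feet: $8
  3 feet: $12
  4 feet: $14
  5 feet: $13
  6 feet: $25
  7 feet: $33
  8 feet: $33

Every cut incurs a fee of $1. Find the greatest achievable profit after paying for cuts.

35

Let v[k] be the best obtainable value from length k. For each k, try every first piece i and keep the best of price[i] + v[k−i] minus the 1 cut fee when i<k.
v[1] = 3
v[2] = 8
v[3] = 12
v[4] = 15  (first piece 2, then v[2]=8)
v[5] = 19  (first piece 2, then v[3]=12)
v[6] = 25
v[7] = 33
v[8] = 35  (first piece 1, then v[7]=33)
One optimal plan: pieces 7 + 1 (1 cut) → $36 − $1 = $35.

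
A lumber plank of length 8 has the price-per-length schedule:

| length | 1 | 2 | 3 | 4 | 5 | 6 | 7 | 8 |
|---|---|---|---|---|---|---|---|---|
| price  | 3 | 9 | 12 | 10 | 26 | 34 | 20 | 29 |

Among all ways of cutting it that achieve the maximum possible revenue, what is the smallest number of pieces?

2

Consider every possible first cut. r[k] is the best of p[i]+r[k−i] over all sellable i≤k.
r[1] = 3
r[2] = max(3+3, 9+0) = 9
r[3] = max(3+9, 9+3, 12+0) = 12
r[4] = max(3+12, 9+9, 12+3, 10+0) = 18
r[5] = max(3+18, 9+12, 12+9, 10+3, 26+0) = 26
r[6] = max(3+26, 9+18, 12+12, 10+9, 26+3, 34+0) = 34
r[7] = max(3+34, 9+26, 12+18, …, 34+3, 20+0) = 37
r[8] = max(3+37, 9+34, 12+26, …, 20+3, 29+0) = 43
Maximum revenue is $43.
Now minimize piece count subject to staying optimal: for each k, pieces[k] = 1 + min over i with p[i]+r[k−i]=r[k] of pieces[k−i].
pieces[5] = 1
pieces[6] = 1
pieces[7] = 2
pieces[8] = 2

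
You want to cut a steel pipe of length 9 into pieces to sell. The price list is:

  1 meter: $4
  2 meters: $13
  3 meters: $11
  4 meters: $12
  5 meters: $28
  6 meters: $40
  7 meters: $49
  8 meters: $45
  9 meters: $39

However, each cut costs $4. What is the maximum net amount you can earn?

58

Let v[k] be the best obtainable value from length k. For each k, try every first piece i and keep the best of price[i] + v[k−i] minus the 4 cut fee when i<k.
v[1] = 4
v[2] = 13
v[3] = 13  (first piece 1, then v[2]=13)
v[4] = 22  (first piece 2, then v[2]=13)
v[5] = 28
v[6] = 40
v[7] = 49
v[8] = 49  (first piece 1, then v[7]=49)
v[9] = 58  (first piece 2, then v[7]=49)
One optimal plan: pieces 7 + 2 (1 cut) → $62 − $4 = $58.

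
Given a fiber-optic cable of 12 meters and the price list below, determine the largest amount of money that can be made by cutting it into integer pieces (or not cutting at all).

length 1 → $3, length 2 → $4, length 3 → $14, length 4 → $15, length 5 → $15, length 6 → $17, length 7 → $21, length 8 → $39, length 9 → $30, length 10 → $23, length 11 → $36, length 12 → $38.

56

Build best[k] bottom-up: best[k] = max over allowed piece i of (p[i] + best[k−i]).
best[1] = 3
best[2] = max(3+3, 4+0) = 6
best[3] = max(3+6, 4+3, 14+0) = 14
best[4] = max(3+14, 4+6, 14+3, 15+0) = 17
best[5] = max(3+17, 4+14, 14+6, 15+3, 15+0) = 20
best[6] = max(3+20, 4+17, 14+14, 15+6, 15+3, 17+0) = 28
best[7] = max(3+28, 4+20, 14+17, …, 17+3, 21+0) = 31
best[8] = max(3+31, 4+28, 14+20, …, 21+3, 39+0) = 39
best[9] = max(3+39, 4+31, 14+28, …, 39+3, 30+0) = 42
best[10] = max(3+42, 4+39, 14+31, …, 30+3, 23+0) = 45
best[11] = max(3+45, 4+42, 14+39, …, 23+3, 36+0) = 53
best[12] = max(3+53, 4+45, 14+42, …, 36+3, 38+0) = 56
One optimal cutting: 8 + 3 + 1 → $39 + $14 + $3 = $56.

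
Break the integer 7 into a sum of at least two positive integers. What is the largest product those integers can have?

Let g[k] be the best product for length k (with at least one cut). For each first piece i, the rest contributes max(k−i, g[k−i]).
g[2] = 1·max(1,0) = 1·1 = 1
g[3] = 1·max(2,1) = 1·2 = 2
g[4] = 2·max(2,1) = 2·2 = 4
g[5] = 2·max(3,2) = 2·3 = 6
g[6] = 3·max(3,2) = 3·3 = 9
g[7] = 2·max(5,6) = 2·6 = 12
One optimal split: 3 + 2 + 2; product 3·2·2 = 12.

12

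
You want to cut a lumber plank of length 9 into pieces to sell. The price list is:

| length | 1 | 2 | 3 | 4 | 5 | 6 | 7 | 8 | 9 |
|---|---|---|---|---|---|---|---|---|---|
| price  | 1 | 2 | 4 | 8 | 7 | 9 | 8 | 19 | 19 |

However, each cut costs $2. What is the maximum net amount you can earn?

19

Build net[k] bottom-up: net[k] = max over allowed piece i of (p[i] + net[k−i]) − 2 per cut.
net[1] = 1
net[2] = max(1+1-2, 2+0) = 2
net[3] = max(1+2-2, 2+1-2, 4+0) = 4
net[4] = max(1+4-2, 2+2-2, 4+1-2, 8+0) = 8
net[5] = max(1+8-2, 2+4-2, 4+2-2, 8+1-2, 7+0) = 7
net[6] = max(1+7-2, 2+8-2, 4+4-2, 8+2-2, 7+1-2, 9+0) = 9
net[7] = max(1+9-2, 2+7-2, 4+8-2, …, 9+1-2, 8+0) = 10
net[8] = max(1+10-2, 2+9-2, 4+7-2, …, 8+1-2, 19+0) = 19
net[9] = max(1+19-2, 2+10-2, 4+9-2, …, 19+1-2, 19+0) = 19
Best is to make no cuts and sell whole for $19.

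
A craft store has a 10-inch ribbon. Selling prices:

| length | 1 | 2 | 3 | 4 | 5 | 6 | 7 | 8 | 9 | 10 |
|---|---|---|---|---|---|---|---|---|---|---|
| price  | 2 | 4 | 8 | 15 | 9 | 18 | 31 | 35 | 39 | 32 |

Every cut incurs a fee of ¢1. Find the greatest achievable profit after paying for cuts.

Consider every possible first cut. net[k] is the best of p[i]+net[k−i] over all sellable i≤k, charging 1 whenever i<k.
net[1] = 2
net[2] = 4
net[3] = 8
net[4] = 15
net[5] = 16  (first piece 1, then net[4]=15)
net[6] = 18  (first piece 2, then net[4]=15)
net[7] = 31
net[8] = 35
net[9] = 39
net[10] = 40  (first piece 1, then net[9]=39)
One optimal plan: pieces 9 + 1 (1 cut) → ¢41 − ¢1 = ¢40.

40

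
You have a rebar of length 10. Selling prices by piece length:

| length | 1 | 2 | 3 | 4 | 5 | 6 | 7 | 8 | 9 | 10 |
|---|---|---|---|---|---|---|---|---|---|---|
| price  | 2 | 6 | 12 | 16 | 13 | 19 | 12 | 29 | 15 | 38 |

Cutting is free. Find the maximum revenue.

Let v[k] be the best obtainable value from length k. For each k, try every first piece i and keep the best of price[i] + v[k−i].
v[1] = 2
v[2] = max(2+2, 6+0) = 6
v[3] = max(2+6, 6+2, 12+0) = 12
v[4] = max(2+12, 6+6, 12+2, 16+0) = 16
v[5] = max(2+16, 6+12, 12+6, 16+2, 13+0) = 18
v[6] = max(2+18, 6+16, 12+12, 16+6, 13+2, 19+0) = 24
v[7] = max(2+24, 6+18, 12+16, …, 19+2, 12+0) = 28
v[8] = max(2+28, 6+24, 12+18, …, 12+2, 29+0) = 32
v[9] = max(2+32, 6+28, 12+24, …, 29+2, 15+0) = 36
v[10] = max(2+36, 6+32, 12+28, …, 15+2, 38+0) = 40
One optimal cutting: 4 + 3 + 3 → ₹16 + ₹12 + ₹12 = ₹40.

40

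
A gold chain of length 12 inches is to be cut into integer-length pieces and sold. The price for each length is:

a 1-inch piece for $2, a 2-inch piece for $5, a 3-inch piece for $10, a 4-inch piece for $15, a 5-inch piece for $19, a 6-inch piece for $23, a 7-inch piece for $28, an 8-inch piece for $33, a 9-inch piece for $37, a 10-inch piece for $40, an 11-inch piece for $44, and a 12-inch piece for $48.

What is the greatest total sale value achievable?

48

Build v[k] bottom-up: v[k] = max over allowed piece i of (p[i] + v[k−i]).
v[1] = 2
v[2] = 5
v[3] = 10
v[4] = 15
v[5] = 19
v[6] = 23
v[7] = 28
v[8] = 33
v[9] = 37
v[10] = 40
v[11] = 44
v[12] = 48  (first piece 4, then v[8]=33)
One optimal cutting: 8 + 4 → $33 + $15 = $48.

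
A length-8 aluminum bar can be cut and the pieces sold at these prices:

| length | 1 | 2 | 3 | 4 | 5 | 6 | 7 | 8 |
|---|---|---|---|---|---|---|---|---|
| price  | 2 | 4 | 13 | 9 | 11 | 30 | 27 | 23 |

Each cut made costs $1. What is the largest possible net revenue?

Build v[k] bottom-up: v[k] = max over allowed piece i of (p[i] + v[k−i]) − 1 per cut.
v[1] = 2
v[2] = 4
v[3] = 13
v[4] = 14  (first piece 1, then v[3]=13)
v[5] = 16  (first piece 2, then v[3]=13)
v[6] = 30
v[7] = 31  (first piece 1, then v[6]=30)
v[8] = 33  (first piece 2, then v[6]=30)
One optimal plan: pieces 6 + 2 (1 cut) → $34 − $1 = $33.

33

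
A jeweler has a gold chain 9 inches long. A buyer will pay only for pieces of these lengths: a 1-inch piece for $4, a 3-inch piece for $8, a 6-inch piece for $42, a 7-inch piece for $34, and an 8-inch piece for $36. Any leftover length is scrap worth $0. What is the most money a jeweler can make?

Consider every possible first cut. f[k] is the best of p[i]+f[k−i] over all sellable i≤k.
f[1] = 4
f[2] = 8  (first piece 1, then f[1]=4)
f[3] = max(4+8, 8+0) = 12
f[4] = max(4+12, 8+4) = 16
f[5] = max(4+16, 8+8) = 20
f[6] = max(4+20, 8+12, 42+0) = 42
f[7] = max(4+42, 8+16, 42+4, 34+0) = 46
f[8] = max(4+46, 8+20, 42+8, 34+4, 36+0) = 50
f[9] = max(4+50, 8+42, 42+12, 34+8, 36+4) = 54
One optimal cutting: 6 + 1 + 1 + 1 → $54.

54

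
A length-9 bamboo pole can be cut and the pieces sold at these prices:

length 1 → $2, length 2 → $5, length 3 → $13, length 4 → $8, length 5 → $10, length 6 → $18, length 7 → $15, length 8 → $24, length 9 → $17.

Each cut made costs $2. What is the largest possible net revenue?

35

Consider every possible first cut. net[k] is the best of p[i]+net[k−i] over all sellable i≤k, charging 2 whenever i<k.
net[1] = 2
net[2] = 5
net[3] = 13
net[4] = 13  (first piece 1, then net[3]=13)
net[5] = 16  (first piece 2, then net[3]=13)
net[6] = 24  (first piece 3, then net[3]=13)
net[7] = 24  (first piece 1, then net[6]=24)
net[8] = 27  (first piece 2, then net[6]=24)
net[9] = 35  (first piece 3, then net[6]=24)
One optimal plan: pieces 3 + 3 + 3 (2 cuts) → $39 − $4 = $35.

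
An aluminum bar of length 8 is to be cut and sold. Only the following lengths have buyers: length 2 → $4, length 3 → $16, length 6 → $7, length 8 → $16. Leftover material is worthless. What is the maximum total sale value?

36

Let r[k] be the best obtainable value from length k. For each k, try every first piece i and keep the best of price[i] + r[k−i].
r[1] = 0
r[2] = 4
r[3] = max(4+0, 16+0) = 16
r[4] = max(4+4, 16+0) = 16
r[5] = max(4+16, 16+4) = 20
r[6] = max(4+16, 16+16, 7+0) = 32
r[7] = max(4+20, 16+16, 7+0) = 32
r[8] = max(4+32, 16+20, 7+4, 16+0) = 36
One optimal cutting: 3 + 3 + 2 → $36.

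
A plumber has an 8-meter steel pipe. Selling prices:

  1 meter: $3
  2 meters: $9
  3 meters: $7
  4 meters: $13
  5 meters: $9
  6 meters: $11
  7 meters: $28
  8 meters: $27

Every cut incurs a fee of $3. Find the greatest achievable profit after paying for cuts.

28

Let v[k] be the best obtainable value from length k. For each k, try every first piece i and keep the best of price[i] + v[k−i] minus the 3 cut fee when i<k.
v[1] = 3
v[2] = 9
v[3] = 9  (first piece 1, then v[2]=9)
v[4] = 15  (first piece 2, then v[2]=9)
v[5] = 15  (first piece 1, then v[4]=15)
v[6] = 21  (first piece 2, then v[4]=15)
v[7] = 28
v[8] = 28  (first piece 1, then v[7]=28)
One optimal plan: pieces 7 + 1 (1 cut) → $31 − $3 = $28.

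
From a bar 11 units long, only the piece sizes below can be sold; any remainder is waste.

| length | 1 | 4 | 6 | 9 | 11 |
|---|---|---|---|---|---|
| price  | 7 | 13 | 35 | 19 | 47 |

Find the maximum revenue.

Consider every possible first cut. best[k] is the best of p[i]+best[k−i] over all sellable i≤k.
best[1] = 7
best[2] = 14  (first piece 1, then best[1]=7)
best[3] = 21  (first piece 1, then best[2]=14)
best[4] = max(7+21, 13+0) = 28
best[5] = max(7+28, 13+7) = 35
best[6] = max(7+35, 13+14, 35+0) = 42
best[7] = max(7+42, 13+21, 35+7) = 49
best[8] = max(7+49, 13+28, 35+14) = 56
best[9] = max(7+56, 13+35, 35+21, 19+0) = 63
best[10] = max(7+63, 13+42, 35+28, 19+7) = 70
best[11] = max(7+70, 13+49, 35+35, 19+14, 47+0) = 77
One optimal cutting: 1 + 1 + 1 + 1 + 1 + 1 + 1 + 1 + 1 + 1 + 1 → €77.

77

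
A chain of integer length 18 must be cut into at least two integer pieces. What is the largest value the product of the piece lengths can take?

Fill m[k] for k=2..18: at each k try every first piece i and multiply by the better of (k−i) uncut or m[k−i].
m[2] = 1*max(1,0) = 1*1 = 1
m[3] = max(1*2, 2*1) = 2
m[4] = max(1*3, 2*2, 3*1) = 4
m[5] = max(1*4, 2*3, 3*2, 4*1) = 6
m[6] = max(1*6, 2*4, 3*3, 4*2, 5*1) = 9
m[7] = max(1*9, 2*6, 3*4, 4*3, 5*2, 6*1) = 12
m[8] = max(1*12, 2*9, 3*6, …, 6*2, 7*1) = 18
m[9] = max(1*18, 2*12, 3*9, …, 7*2, 8*1) = 27
m[10] = max(1*27, 2*18, 3*12, …, 8*2, 9*1) = 36
m[11] = max(1*36, 2*27, 3*18, …, 9*2, 10*1) = 54
m[12] = max(1*54, 2*36, 3*27, …, 10*2, 11*1) = 81
m[13] = max(1*81, 2*54, 3*36, …, 11*2, 12*1) = 108
m[14] = max(1*108, 2*81, 3*54, …, 12*2, 13*1) = 162
m[15] = max(1*162, 2*108, 3*81, …, 13*2, 14*1) = 243
m[16] = max(1*243, 2*162, 3*108, …, 14*2, 15*1) = 324
m[17] = max(1*324, 2*243, 3*162, …, 15*2, 16*1) = 486
m[18] = max(1*486, 2*324, 3*243, …, 16*2, 17*1) = 729
One optimal split: 3 + 3 + 3 + 3 + 3 + 3; product 3*3*3*3*3*3 = 729.

729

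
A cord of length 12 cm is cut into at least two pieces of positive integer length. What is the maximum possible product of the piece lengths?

Fill prod[k] for k=2..12: at each k try every first piece i and multiply by the better of (k−i) uncut or prod[k−i].
prod[2] = 1×max(1,0) = 1×1 = 1
prod[3] = 1×max(2,1) = 1×2 = 2
prod[4] = 2×max(2,1) = 2×2 = 4
prod[5] = 2×max(3,2) = 2×3 = 6
prod[6] = 3×max(3,2) = 3×3 = 9
prod[7] = 2×max(5,6) = 2×6 = 12
prod[8] = 2×max(6,9) = 2×9 = 18
prod[9] = 3×max(6,9) = 3×9 = 27
prod[10] = 2×max(8,18) = 2×18 = 36
prod[11] = 2×max(9,27) = 2×27 = 54
prod[12] = 3×max(9,27) = 3×27 = 81
One optimal split: 3 + 3 + 3 + 3; product 3×3×3×3 = 81.

81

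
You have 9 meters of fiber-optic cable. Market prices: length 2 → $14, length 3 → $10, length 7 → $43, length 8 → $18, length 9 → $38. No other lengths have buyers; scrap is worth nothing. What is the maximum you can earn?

57

Consider every possible first cut. best[k] is the best of p[i]+best[k−i] over all sellable i≤k.
best[1] = 0
best[2] = 14
best[3] = max(14+0, 10+0) = 14
best[4] = max(14+14, 10+0) = 28
best[5] = max(14+14, 10+14) = 28
best[6] = max(14+28, 10+14) = 42
best[7] = max(14+28, 10+28, 43+0) = 43
best[8] = max(14+42, 10+28, 43+0, 18+0) = 56
best[9] = max(14+43, 10+42, 43+14, 18+0, 38+0) = 57
One optimal cutting: 7 + 2 → $57.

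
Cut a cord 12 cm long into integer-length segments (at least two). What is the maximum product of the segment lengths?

Let g[k] be the best product for length k (with at least one cut). For each first piece i, the rest contributes max(k−i, g[k−i]).
g[2] = 1×max(1,0) = 1×1 = 1
g[3] = 1×max(2,1) = 1×2 = 2
g[4] = 2×max(2,1) = 2×2 = 4
g[5] = 2×max(3,2) = 2×3 = 6
g[6] = 3×max(3,2) = 3×3 = 9
g[7] = 2×max(5,6) = 2×6 = 12
g[8] = 2×max(6,9) = 2×9 = 18
g[9] = 3×max(6,9) = 3×9 = 27
g[10] = 2×max(8,18) = 2×18 = 36
g[11] = 2×max(9,27) = 2×27 = 54
g[12] = 3×max(9,27) = 3×27 = 81
One optimal split: 3 + 3 + 3 + 3; product 3×3×3×3 = 81.

81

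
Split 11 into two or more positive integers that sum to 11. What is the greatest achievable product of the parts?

54

Let P[k] be the best product for length k (with at least one cut). For each first piece i, the rest contributes max(k−i, P[k−i]).
P[2] = 1·max(1,0) = 1·1 = 1
P[3] = 1·max(2,1) = 1·2 = 2
P[4] = 2·max(2,1) = 2·2 = 4
P[5] = 2·max(3,2) = 2·3 = 6
P[6] = 3·max(3,2) = 3·3 = 9
P[7] = 2·max(5,6) = 2·6 = 12
P[8] = 2·max(6,9) = 2·9 = 18
P[9] = 3·max(6,9) = 3·9 = 27
P[10] = 2·max(8,18) = 2·18 = 36
P[11] = 2·max(9,27) = 2·27 = 54
One optimal split: 3 + 3 + 3 + 2; product 3·3·3·2 = 54.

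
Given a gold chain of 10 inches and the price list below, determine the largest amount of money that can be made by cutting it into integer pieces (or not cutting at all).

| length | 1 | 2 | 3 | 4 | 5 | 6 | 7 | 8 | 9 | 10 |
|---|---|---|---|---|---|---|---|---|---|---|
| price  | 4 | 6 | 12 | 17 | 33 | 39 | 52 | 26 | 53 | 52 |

Let r[k] be the best obtainable value from length k. For each k, try every first piece i and keep the best of price[i] + r[k−i].
r[1] = 4
r[2] = max(4+4, 6+0) = 8
r[3] = max(4+8, 6+4, 12+0) = 12
r[4] = max(4+12, 6+8, 12+4, 17+0) = 17
r[5] = max(4+17, 6+12, 12+8, 17+4, 33+0) = 33
r[6] = max(4+33, 6+17, 12+12, 17+8, 33+4, 39+0) = 39
r[7] = max(4+39, 6+33, 12+17, …, 39+4, 52+0) = 52
r[8] = max(4+52, 6+39, 12+33, …, 52+4, 26+0) = 56
r[9] = max(4+56, 6+52, 12+39, …, 26+4, 53+0) = 60
r[10] = max(4+60, 6+56, 12+52, …, 53+4, 52+0) = 66
One optimal cutting: 5 + 5 → $33 + $33 = $66.

66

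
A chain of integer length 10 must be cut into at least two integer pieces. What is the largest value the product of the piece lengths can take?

Fill P[k] for k=2..10: at each k try every first piece i and multiply by the better of (k−i) uncut or P[k−i].
Small cases: P[2]=1, P[3]=2, P[4]=4.
P[5] = max(1×4, 2×3, 3×2, 4×1) = 6
P[6] = max(1×6, 2×4, 3×3, 4×2, 5×1) = 9
P[7] = max(1×9, 2×6, 3×4, 4×3, 5×2, 6×1) = 12
P[8] = max(1×12, 2×9, 3×6, …, 6×2, 7×1) = 18
P[9] = max(1×18, 2×12, 3×9, …, 7×2, 8×1) = 27
P[10] = max(1×27, 2×18, 3×12, …, 8×2, 9×1) = 36
One optimal split: 3 + 3 + 2 + 2; product 3×3×2×2 = 36.

36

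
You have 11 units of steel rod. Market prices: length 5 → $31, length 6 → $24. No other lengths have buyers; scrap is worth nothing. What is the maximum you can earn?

Consider every possible first cut. f[k] is the best of p[i]+f[k−i] over all sellable i≤k.
f[1] = 0
f[2] = 0
f[3] = 0
f[4] = 0
f[5] = 31
f[6] = max(31+0, 24+0) = 31
f[7] = max(31+0, 24+0) = 31
f[8] = max(31+0, 24+0) = 31
f[9] = max(31+0, 24+0) = 31
f[10] = max(31+31, 24+0) = 62
f[11] = max(31+31, 24+31) = 62
One optimal cutting: pieces 5 + 5 with 1 unit of scrap → $62.

62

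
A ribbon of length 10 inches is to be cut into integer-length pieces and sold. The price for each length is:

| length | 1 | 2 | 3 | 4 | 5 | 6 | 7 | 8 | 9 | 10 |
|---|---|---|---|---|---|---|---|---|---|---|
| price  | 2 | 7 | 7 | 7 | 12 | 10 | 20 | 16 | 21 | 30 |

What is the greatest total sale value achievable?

Let r[k] be the best obtainable value from length k. For each k, try every first piece i and keep the best of price[i] + r[k−i].
r[1] = 2
r[2] = 7
r[3] = 9  (first piece 1, then r[2]=7)
r[4] = 14  (first piece 2, then r[2]=7)
r[5] = 16  (first piece 1, then r[4]=14)
r[6] = 21  (first piece 2, then r[4]=14)
r[7] = 23  (first piece 1, then r[6]=21)
r[8] = 28  (first piece 2, then r[6]=21)
r[9] = 30  (first piece 1, then r[8]=28)
r[10] = 35  (first piece 2, then r[8]=28)
One optimal cutting: 2 + 2 + 2 + 2 + 2 → ¢7 + ¢7 + ¢7 + ¢7 + ¢7 = ¢35.

35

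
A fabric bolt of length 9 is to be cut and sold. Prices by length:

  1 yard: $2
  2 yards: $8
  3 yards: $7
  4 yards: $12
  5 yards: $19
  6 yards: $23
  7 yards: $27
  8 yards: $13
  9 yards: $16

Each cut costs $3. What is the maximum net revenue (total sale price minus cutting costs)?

32

Build net[k] bottom-up: net[k] = max over allowed piece i of (p[i] + net[k−i]) − 3 per cut.
net[1] = 2
net[2] = max(2+2-3, 8+0) = 8
net[3] = max(2+8-3, 8+2-3, 7+0) = 7
net[4] = max(2+7-3, 8+8-3, 7+2-3, 12+0) = 13
net[5] = max(2+13-3, 8+7-3, 7+8-3, 12+2-3, 19+0) = 19
net[6] = max(2+19-3, 8+13-3, 7+7-3, 12+8-3, 19+2-3, 23+0) = 23
net[7] = max(2+23-3, 8+19-3, 7+13-3, …, 23+2-3, 27+0) = 27
net[8] = max(2+27-3, 8+23-3, 7+19-3, …, 27+2-3, 13+0) = 28
net[9] = max(2+28-3, 8+27-3, 7+23-3, …, 13+2-3, 16+0) = 32
One optimal plan: pieces 7 + 2 (1 cut) → $35 − $3 = $32.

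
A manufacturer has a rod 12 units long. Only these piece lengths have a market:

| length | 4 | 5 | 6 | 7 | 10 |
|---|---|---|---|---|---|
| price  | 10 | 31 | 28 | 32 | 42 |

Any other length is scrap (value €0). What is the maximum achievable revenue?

63

Let r[k] be the best obtainable value from length k. For each k, try every first piece i and keep the best of price[i] + r[k−i].
r[1] = 0
r[2] = 0
r[3] = 0
r[4] = 10
r[5] = max(10+0, 31+0) = 31
r[6] = max(10+0, 31+0, 28+0) = 31
r[7] = max(10+0, 31+0, 28+0, 32+0) = 32
r[8] = max(10+10, 31+0, 28+0, 32+0) = 32
r[9] = max(10+31, 31+10, 28+0, 32+0) = 41
r[10] = max(10+31, 31+31, 28+10, 32+0, 42+0) = 62
r[11] = max(10+32, 31+31, 28+31, 32+10, 42+0) = 62
r[12] = max(10+32, 31+32, 28+31, 32+31, 42+0) = 63
One optimal cutting: 7 + 5 → €63.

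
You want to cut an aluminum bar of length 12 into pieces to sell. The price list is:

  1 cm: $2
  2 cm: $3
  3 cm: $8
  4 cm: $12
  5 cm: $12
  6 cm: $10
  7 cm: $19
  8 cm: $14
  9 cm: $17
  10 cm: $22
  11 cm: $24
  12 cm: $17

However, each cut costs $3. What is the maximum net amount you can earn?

Consider every possible first cut. v[k] is the best of p[i]+v[k−i] over all sellable i≤k, charging 3 whenever i<k.
v[1] = 2
v[2] = 3
v[3] = 8
v[4] = 12
v[5] = 12
v[6] = 13  (first piece 3, then v[3]=8)
v[7] = 19
v[8] = 21  (first piece 4, then v[4]=12)
v[9] = 21  (first piece 4, then v[5]=12)
v[10] = 24  (first piece 3, then v[7]=19)
v[11] = 28  (first piece 4, then v[7]=19)
v[12] = 30  (first piece 4, then v[8]=21)
One optimal plan: pieces 4 + 4 + 4 (2 cuts) → $36 − $6 = $30.

30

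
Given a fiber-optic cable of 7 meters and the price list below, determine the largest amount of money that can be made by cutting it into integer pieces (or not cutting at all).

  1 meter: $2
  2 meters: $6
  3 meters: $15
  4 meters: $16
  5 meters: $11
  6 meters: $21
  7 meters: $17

Consider every possible first cut. R[k] is the best of p[i]+R[k−i] over all sellable i≤k.
R[1] = 2
R[2] = max(2+2, 6+0) = 6
R[3] = max(2+6, 6+2, 15+0) = 15
R[4] = max(2+15, 6+6, 15+2, 16+0) = 17
R[5] = max(2+17, 6+15, 15+6, 16+2, 11+0) = 21
R[6] = max(2+21, 6+17, 15+15, 16+6, 11+2, 21+0) = 30
R[7] = max(2+30, 6+21, 15+17, …, 21+2, 17+0) = 32
One optimal cutting: 3 + 3 + 1 → $15 + $15 + $2 = $32.

32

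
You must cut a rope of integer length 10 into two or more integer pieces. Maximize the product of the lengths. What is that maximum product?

36

Define prod[k] = max over 1≤i<k of i · max(k−i, prod[k−i]); the inner max lets the remainder stay uncut if that's better.
Small cases: prod[2]=1, prod[3]=2, prod[4]=4, prod[5]=6.
prod[6] = max(1×6, 2×4, 3×3, 4×2, 5×1) = 9
prod[7] = max(1×9, 2×6, 3×4, 4×3, 5×2, 6×1) = 12
prod[8] = max(1×12, 2×9, 3×6, …, 6×2, 7×1) = 18
prod[9] = max(1×18, 2×12, 3×9, …, 7×2, 8×1) = 27
prod[10] = max(1×27, 2×18, 3×12, …, 8×2, 9×1) = 36
One optimal split: 3 + 3 + 2 + 2; product 3×3×2×2 = 36.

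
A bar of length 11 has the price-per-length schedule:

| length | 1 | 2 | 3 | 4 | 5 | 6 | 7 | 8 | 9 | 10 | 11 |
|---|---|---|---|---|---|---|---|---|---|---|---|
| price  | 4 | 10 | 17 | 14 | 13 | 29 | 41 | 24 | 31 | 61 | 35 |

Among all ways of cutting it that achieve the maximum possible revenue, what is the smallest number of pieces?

Build r[k] bottom-up: r[k] = max over allowed piece i of (p[i] + r[k−i]).
r[1] = 4
r[2] = max(4+4, 10+0) = 10
r[3] = max(4+10, 10+4, 17+0) = 17
r[4] = max(4+17, 10+10, 17+4, 14+0) = 21
r[5] = max(4+21, 10+17, 17+10, 14+4, 13+0) = 27
r[6] = max(4+27, 10+21, 17+17, 14+10, 13+4, 29+0) = 34
r[7] = max(4+34, 10+27, 17+21, …, 29+4, 41+0) = 41
r[8] = max(4+41, 10+34, 17+27, …, 41+4, 24+0) = 45
r[9] = max(4+45, 10+41, 17+34, …, 24+4, 31+0) = 51
r[10] = max(4+51, 10+45, 17+41, …, 31+4, 61+0) = 61
r[11] = max(4+61, 10+51, 17+45, …, 61+4, 35+0) = 65
Maximum revenue is $65.
Now minimize piece count subject to staying optimal: for each k, pieces[k] = 1 + min over i with p[i]+r[k−i]=r[k] of pieces[k−i].
pieces[8] = 2
pieces[9] = 2
pieces[10] = 1
pieces[11] = 2

2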